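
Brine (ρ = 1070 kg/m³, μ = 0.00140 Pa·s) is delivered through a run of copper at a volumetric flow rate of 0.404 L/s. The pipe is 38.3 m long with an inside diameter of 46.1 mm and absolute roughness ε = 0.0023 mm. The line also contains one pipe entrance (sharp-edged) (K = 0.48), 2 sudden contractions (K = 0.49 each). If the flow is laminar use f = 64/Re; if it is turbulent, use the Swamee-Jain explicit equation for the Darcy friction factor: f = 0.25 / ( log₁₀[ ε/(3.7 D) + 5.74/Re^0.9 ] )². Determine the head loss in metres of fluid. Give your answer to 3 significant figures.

Q = 0.404 L/s = 0.404/1000 = 0.000404 m³/s.
Cross-sectional area A = πD²/4 = π(0.0461)²/4 = 0.001669 m²; mean velocity V = Q/A = 0.000404/0.001669 = 0.242 m/s.
Reynolds number Re = ρVD/μ = 1070 · 0.242 · 0.0461 / 0.0014 = 8528.
Re > 4000 → turbulent. Relative roughness ε/D = 2.3e-06/0.0461 = 4.99e-05. Swamee-Jain: f = 0.25/(log₁₀[4.99e-05/3.7 + 5.74/8528^0.9])² = 0.25/(log₁₀[1.35e-05 + 0.00166])² = 0.25/(-2.775)² = 0.03246.
Total minor-loss coefficient ΣK = 1·0.48 + 2·0.49 = 1.46.
ΔP = [f·L/D + ΣK]·(ρV²/2) = [0.03246·38.3/0.0461 + 1.46]·(1070·0.242²/2) = [26.97 + 1.46]·31.34 = 890.9 Pa.
Head loss h_f = ΔP/(ρg) = 890.9/(1070·9.81) = 0.0849 m.

h_f ≈ 0.0849 m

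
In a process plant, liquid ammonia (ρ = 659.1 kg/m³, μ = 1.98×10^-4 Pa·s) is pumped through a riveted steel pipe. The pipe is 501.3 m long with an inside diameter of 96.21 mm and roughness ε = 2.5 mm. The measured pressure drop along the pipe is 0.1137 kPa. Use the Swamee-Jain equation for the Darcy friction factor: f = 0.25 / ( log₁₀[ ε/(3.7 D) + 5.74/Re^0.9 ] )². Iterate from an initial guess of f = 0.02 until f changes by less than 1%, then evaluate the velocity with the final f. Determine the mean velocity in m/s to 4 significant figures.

Rearranging Darcy-Weisbach: V = √(2·ΔP·D/(f·L·ρ)). With ε/D = 0.0025/0.09621 = 0.026, iterate starting from f = 0.02:
  f = 0.02 → V = √(2·113.7·0.09621/(0.02·501.3·659.1)) = 0.05754 m/s; Re = ρVD/μ = 1.843e+04; f → 0.05643
  f = 0.05643 → V = 0.03426 m/s; Re = 1.097e+04; f → 0.05788
  f = 0.05788 → V = 0.03382 m/s; Re = 1.083e+04; f → 0.05792
Converged (Δf/f < 1%). With the final f = 0.05792: V = √(2·113.7·0.09621/(0.05792·501.3·659.1)) = 0.03381 m/s.

V ≈ 0.03381 m/s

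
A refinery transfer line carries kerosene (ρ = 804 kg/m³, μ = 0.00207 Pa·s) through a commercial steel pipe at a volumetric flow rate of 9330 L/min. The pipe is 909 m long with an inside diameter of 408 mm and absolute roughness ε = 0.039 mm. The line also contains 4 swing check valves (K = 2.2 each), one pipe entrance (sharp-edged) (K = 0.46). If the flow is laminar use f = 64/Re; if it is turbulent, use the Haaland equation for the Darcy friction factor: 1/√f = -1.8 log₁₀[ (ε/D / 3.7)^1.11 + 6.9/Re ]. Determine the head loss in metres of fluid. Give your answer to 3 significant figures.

h_f ≈ 3.29 m

Q = 9330 L/min = 9330/60000 = 0.1555 m³/s.
Cross-sectional area A = πD²/4 = π(0.408)²/4 = 0.1307 m²; mean velocity V = Q/A = 0.1555/0.1307 = 1.189 m/s.
Reynolds number Re = ρVD/μ = 804 · 1.189 · 0.408 / 0.00207 = 1.885e+05.
Re > 4000 → turbulent. Relative roughness ε/D = 3.9e-05/0.408 = 9.56e-05. Haaland: 1/√f = -1.8 log₁₀[(9.56e-05/3.7)^1.11 + 6.9/1.885e+05] = -1.8 log₁₀[8.08e-06 + 3.66e-05] = 7.83, so f = 0.01631.
Total minor-loss coefficient ΣK = 4·2.2 + 1·0.46 = 9.26.
ΔP = [f·L/D + ΣK]·(ρV²/2) = [0.01631·909/0.408 + 9.26]·(804·1.189²/2) = [36.34 + 9.26]·568.7 = 2.593e+04 Pa.
Head loss h_f = ΔP/(ρg) = 2.593e+04/(804·9.81) = 3.29 m.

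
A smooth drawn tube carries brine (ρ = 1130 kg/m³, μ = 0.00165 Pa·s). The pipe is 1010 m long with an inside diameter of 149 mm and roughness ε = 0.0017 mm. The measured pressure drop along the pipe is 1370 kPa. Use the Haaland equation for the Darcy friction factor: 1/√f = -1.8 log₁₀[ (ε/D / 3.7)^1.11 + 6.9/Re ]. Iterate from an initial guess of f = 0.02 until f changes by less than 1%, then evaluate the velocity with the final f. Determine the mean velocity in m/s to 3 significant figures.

V ≈ 5.24 m/s

Rearranging Darcy-Weisbach: V = √(2·ΔP·D/(f·L·ρ)). With ε/D = 1.7e-06/0.149 = 1.14e-05, iterate starting from f = 0.02:
  f = 0.02 → V = √(2·1.37e+06·0.149/(0.02·1010·1130)) = 4.229 m/s; Re = ρVD/μ = 4.316e+05; f → 0.01353
  f = 0.01353 → V = 5.142 m/s; Re = 5.247e+05; f → 0.01309
  f = 0.01309 → V = 5.228 m/s; Re = 5.335e+05; f → 0.01305
Converged (Δf/f < 1%). With the final f = 0.01305: V = √(2·1.37e+06·0.149/(0.01305·1010·1130)) = 5.236 m/s.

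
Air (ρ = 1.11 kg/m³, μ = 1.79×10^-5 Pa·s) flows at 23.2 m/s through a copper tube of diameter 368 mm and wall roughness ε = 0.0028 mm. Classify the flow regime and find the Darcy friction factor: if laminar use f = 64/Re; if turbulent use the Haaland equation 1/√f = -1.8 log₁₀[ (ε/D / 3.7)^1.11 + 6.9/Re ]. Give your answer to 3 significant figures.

Re = ρVD/μ = 1.11·23.2·0.368/1.79e-05 = 5.294e+05.
Re > 4000 → turbulent. ε/D = 2.8e-06/0.368 = 7.61e-06; Haaland: 1/√f = -1.8 log₁₀[4.87e-07 + 1.3e-05] = 8.764, so f = 0.01302.

f ≈ 0.0130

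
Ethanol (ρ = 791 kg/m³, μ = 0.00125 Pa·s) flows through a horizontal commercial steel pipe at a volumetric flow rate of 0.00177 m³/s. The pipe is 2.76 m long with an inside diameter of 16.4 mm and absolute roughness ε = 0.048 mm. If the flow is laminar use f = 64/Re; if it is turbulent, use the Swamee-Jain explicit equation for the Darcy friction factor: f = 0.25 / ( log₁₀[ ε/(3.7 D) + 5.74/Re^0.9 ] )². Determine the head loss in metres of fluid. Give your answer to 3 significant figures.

h_f ≈ 16.7 m

Cross-sectional area A = πD²/4 = π(0.0164)²/4 = 0.0002112 m²; mean velocity V = Q/A = 0.00177/0.0002112 = 8.379 m/s.
Reynolds number Re = ρVD/μ = 791 · 8.379 · 0.0164 / 0.00125 = 8.696e+04.
Re > 4000 → turbulent. Relative roughness ε/D = 4.8e-05/0.0164 = 0.00293. Swamee-Jain: f = 0.25/(log₁₀[0.00293/3.7 + 5.74/8.696e+04^0.9])² = 0.25/(log₁₀[0.000791 + 0.000206])² = 0.25/(-3.001)² = 0.02775.
Darcy-Weisbach: ΔP = f(L/D)(ρV²/2) = 0.02775·(2.76/0.0164)·(791·8.379²/2) = 0.02775·168.3·2.777e+04 = 1.297e+05 Pa.
Head loss h_f = ΔP/(ρg) = 1.297e+05/(791·9.81) = 16.7 m.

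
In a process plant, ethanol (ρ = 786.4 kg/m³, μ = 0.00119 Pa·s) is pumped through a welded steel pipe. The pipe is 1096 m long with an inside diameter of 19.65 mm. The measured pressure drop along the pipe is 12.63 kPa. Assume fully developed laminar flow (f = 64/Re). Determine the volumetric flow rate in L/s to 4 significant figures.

For laminar flow, f = 64/Re with Re = ρVD/μ, so Darcy-Weisbach reduces to ΔP = 32μLV/D². Solving for V: V = ΔP·D²/(32μL) = 1.263e+04·(0.01965)²/(32·0.00119·1096) = 0.1168 m/s.
Check: Re = ρVD/μ = 786.4·0.1168·0.01965/0.00119 = 1517 < 2300, so the laminar assumption holds.
Q = V·A = 0.1168·(π/4·0.01965²) = 3.544e-05 m³/s = 0.03544 L/s.

Q ≈ 0.03544 L/s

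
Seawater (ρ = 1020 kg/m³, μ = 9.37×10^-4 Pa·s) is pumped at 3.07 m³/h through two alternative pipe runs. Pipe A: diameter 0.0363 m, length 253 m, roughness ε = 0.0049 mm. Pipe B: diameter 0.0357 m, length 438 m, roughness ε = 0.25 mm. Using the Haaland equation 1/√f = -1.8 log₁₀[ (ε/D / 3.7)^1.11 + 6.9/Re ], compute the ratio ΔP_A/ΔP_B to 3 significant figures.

ΔP_A/ΔP_B ≈ 0.344

Pipe A: V = Q/A = 0.0008528/0.001035 = 0.824 m/s; Re = 3.256e+04; ε/D = 0.000135; Haaland → f = 0.02316; ΔP_A = f(L/D)(ρV²/2) = 5.591e+04 Pa.
Pipe B: V = Q/A = 0.0008528/0.001001 = 0.8519 m/s; Re = 3.311e+04; ε/D = 0.007; Haaland → f = 0.0358; ΔP_B = f(L/D)(ρV²/2) = 1.626e+05 Pa.
ΔP_A/ΔP_B = 5.591e+04/1.626e+05 = 0.344.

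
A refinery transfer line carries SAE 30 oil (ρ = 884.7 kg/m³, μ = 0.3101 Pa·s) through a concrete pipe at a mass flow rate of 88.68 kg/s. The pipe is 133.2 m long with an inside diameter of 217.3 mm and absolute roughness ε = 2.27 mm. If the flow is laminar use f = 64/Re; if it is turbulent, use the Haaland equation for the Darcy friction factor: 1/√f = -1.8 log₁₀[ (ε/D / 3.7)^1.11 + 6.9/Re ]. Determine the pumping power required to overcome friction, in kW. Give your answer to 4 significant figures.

P ≈ 7.584 kW

A = πD²/4 = π(0.2173)²/4 = 0.03709 m²; mean velocity V = ṁ/(ρA) = 88.68/(884.7 · 0.03709) = 2.703 m/s.
Reynolds number Re = ρVD/μ = 884.7 · 2.703 · 0.2173 / 0.31 = 1676.
Re < 2300 → laminar flow, so f = 64/Re = 64/1676 = 0.03819 (the turbulent correlation is not needed).
Darcy-Weisbach: ΔP = f(L/D)(ρV²/2) = 0.03819·(133.2/0.2173)·(884.7·2.703²/2) = 0.03819·613·3232 = 7.566e+04 Pa.
Q = ṁ/ρ = 88.68/884.7 = 0.1002 m³/s.
Pumping power P = QΔP = 0.1002·7.566e+04 = 7583.8 W = 7.584 kW.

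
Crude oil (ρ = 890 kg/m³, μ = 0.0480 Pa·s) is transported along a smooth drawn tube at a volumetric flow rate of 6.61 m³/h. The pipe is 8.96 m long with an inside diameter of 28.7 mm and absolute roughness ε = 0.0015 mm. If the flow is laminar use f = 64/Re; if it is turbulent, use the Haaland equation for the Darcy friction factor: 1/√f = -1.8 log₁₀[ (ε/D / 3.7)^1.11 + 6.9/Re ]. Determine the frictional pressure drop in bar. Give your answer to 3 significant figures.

Q = 6.61 m³/h = 6.61/3600 = 0.001836 m³/s.
Cross-sectional area A = πD²/4 = π(0.0287)²/4 = 0.0006469 m²; mean velocity V = Q/A = 0.001836/0.0006469 = 2.838 m/s.
Reynolds number Re = ρVD/μ = 890 · 2.838 · 0.0287 / 0.048 = 1510.
Re < 2300 → laminar flow, so f = 64/Re = 64/1510 = 0.04237 (the turbulent correlation is not needed).
Darcy-Weisbach: ΔP = f(L/D)(ρV²/2) = 0.04237·(8.96/0.0287)·(890·2.838²/2) = 0.04237·312.2·3585 = 4.742e+04 Pa.
ΔP = 4.742e+04 Pa = 0.474 bar.

ΔP ≈ 0.474 bar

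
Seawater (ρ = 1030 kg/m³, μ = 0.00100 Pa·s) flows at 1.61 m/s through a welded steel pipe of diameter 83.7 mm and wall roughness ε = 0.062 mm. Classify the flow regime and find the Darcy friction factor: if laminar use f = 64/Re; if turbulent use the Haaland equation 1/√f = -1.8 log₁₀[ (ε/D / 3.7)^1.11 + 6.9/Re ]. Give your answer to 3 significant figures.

Re = ρVD/μ = 1030·1.61·0.0837/0.001 = 1.388e+05.
Re > 4000 → turbulent. ε/D = 6.2e-05/0.0837 = 0.000741; Haaland: 1/√f = -1.8 log₁₀[7.85e-05 + 4.97e-05] = 7.006, so f = 0.02037.

f ≈ 0.0204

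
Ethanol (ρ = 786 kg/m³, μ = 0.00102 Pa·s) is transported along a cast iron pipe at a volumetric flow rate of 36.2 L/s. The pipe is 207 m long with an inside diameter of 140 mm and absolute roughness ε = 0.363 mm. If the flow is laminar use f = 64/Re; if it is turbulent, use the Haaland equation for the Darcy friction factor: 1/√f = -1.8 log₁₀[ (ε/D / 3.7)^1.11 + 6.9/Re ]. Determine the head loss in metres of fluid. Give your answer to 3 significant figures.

Q = 36.2 L/s = 36.2/1000 = 0.0362 m³/s.
Cross-sectional area A = πD²/4 = π(0.14)²/4 = 0.01539 m²; mean velocity V = Q/A = 0.0362/0.01539 = 2.352 m/s.
Reynolds number Re = ρVD/μ = 786 · 2.352 · 0.14 / 0.00102 = 2.537e+05.
Re > 4000 → turbulent. Relative roughness ε/D = 0.000363/0.14 = 0.00259. Haaland: 1/√f = -1.8 log₁₀[(0.00259/3.7)^1.11 + 6.9/2.537e+05] = -1.8 log₁₀[0.000315 + 2.72e-05] = 6.238, so f = 0.0257.
Darcy-Weisbach: ΔP = f(L/D)(ρV²/2) = 0.0257·(207/0.14)·(786·2.352²/2) = 0.0257·1479·2173 = 8.258e+04 Pa.
Head loss h_f = ΔP/(ρg) = 8.258e+04/(786·9.81) = 10.7 m.

h_f ≈ 10.7 m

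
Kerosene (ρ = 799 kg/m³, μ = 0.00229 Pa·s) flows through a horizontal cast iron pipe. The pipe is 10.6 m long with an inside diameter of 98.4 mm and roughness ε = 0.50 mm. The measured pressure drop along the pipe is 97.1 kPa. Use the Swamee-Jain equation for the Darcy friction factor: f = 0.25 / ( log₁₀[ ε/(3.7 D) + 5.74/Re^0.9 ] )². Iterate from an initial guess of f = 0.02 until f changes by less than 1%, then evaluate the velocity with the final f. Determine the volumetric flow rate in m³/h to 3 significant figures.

Q ≈ 234 m³/h

Rearranging Darcy-Weisbach: V = √(2·ΔP·D/(f·L·ρ)). With ε/D = 0.0005/0.0984 = 0.00508, iterate starting from f = 0.02:
  f = 0.02 → V = √(2·9.71e+04·0.0984/(0.02·10.6·799)) = 10.62 m/s; Re = ρVD/μ = 3.647e+05; f → 0.03089
  f = 0.03089 → V = 8.546 m/s; Re = 2.934e+05; f → 0.03097
Converged (Δf/f < 1%). With the final f = 0.03097: V = √(2·9.71e+04·0.0984/(0.03097·10.6·799)) = 8.535 m/s.
Q = V·A = 8.535·(π/4·0.0984²) = 0.0649 m³/s = 234 m³/h.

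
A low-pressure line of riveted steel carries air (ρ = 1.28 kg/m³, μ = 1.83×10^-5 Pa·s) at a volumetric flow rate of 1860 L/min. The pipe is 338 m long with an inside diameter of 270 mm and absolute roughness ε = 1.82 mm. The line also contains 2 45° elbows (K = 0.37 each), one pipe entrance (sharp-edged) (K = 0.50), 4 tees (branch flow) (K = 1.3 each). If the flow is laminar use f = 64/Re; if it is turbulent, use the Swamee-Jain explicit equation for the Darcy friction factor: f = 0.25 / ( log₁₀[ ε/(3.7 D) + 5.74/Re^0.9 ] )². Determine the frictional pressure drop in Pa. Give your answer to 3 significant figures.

ΔP ≈ 10.7 Pa

Q = 1860 L/min = 1860/60000 = 0.031 m³/s.
Cross-sectional area A = πD²/4 = π(0.27)²/4 = 0.05726 m²; mean velocity V = Q/A = 0.031/0.05726 = 0.5414 m/s.
Reynolds number Re = ρVD/μ = 1.28 · 0.5414 · 0.27 / 1.83e-05 = 1.023e+04.
Re > 4000 → turbulent. Relative roughness ε/D = 0.00182/0.27 = 0.00674. Swamee-Jain: f = 0.25/(log₁₀[0.00674/3.7 + 5.74/1.023e+04^0.9])² = 0.25/(log₁₀[0.00182 + 0.00141])² = 0.25/(-2.49)² = 0.04032.
Total minor-loss coefficient ΣK = 2·0.37 + 1·0.5 + 4·1.3 = 6.44.
ΔP = [f·L/D + ΣK]·(ρV²/2) = [0.04032·338/0.27 + 6.44]·(1.28·0.5414²/2) = [50.47 + 6.44]·0.1876 = 10.68 Pa.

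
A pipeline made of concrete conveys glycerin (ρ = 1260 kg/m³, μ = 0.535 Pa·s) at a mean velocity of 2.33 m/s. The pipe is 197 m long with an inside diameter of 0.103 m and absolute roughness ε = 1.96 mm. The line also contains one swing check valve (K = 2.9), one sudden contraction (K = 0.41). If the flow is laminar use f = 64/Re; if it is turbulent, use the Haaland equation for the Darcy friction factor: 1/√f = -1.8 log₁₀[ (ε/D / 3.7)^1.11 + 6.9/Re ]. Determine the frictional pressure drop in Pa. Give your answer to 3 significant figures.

ΔP ≈ 752000 Pa

Reynolds number Re = ρVD/μ = 1260 · 2.33 · 0.103 / 0.535 = 565.2.
Re < 2300 → laminar flow, so f = 64/Re = 64/565.2 = 0.1132 (the turbulent correlation is not needed).
Total minor-loss coefficient ΣK = 1·2.9 + 1·0.41 = 3.31.
ΔP = [f·L/D + ΣK]·(ρV²/2) = [0.1132·197/0.103 + 3.31]·(1260·2.33²/2) = [216.6 + 3.31]·3420 = 7.52e+05 Pa.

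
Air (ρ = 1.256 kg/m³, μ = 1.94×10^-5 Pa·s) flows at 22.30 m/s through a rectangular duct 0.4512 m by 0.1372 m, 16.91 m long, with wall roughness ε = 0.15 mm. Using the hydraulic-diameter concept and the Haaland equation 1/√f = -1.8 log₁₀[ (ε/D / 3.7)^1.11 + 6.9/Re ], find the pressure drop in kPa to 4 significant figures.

Hydraulic diameter D_h = 4A/P = 4·(0.4512·0.1372)/(2·(0.4512+0.1372)) = 0.2476/1.177 = 0.2104 m.
Re = ρVD_h/μ = 1.256·22.3·0.2104/1.94e-05 = 3.038e+05.
ε/D_h = 0.00015/0.2104 = 0.000713; Haaland gives 1/√f = -1.8 log₁₀[7.52e-05+2.27e-05] = 7.217, so f = 0.0192.
ΔP = f(L/D_h)(ρV²/2) = 0.0192·16.91/0.2104·312.3 = 481.9 Pa.
ΔP = 0.4819 kPa.

ΔP ≈ 0.4819 kPa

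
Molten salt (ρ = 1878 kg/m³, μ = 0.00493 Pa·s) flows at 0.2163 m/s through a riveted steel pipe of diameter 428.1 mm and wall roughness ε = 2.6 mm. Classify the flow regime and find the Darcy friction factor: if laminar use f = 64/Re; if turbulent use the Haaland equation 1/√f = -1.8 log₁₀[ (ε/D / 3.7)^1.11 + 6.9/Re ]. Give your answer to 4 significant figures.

f ≈ 0.03436

Re = ρVD/μ = 1878·0.2163·0.4281/0.00493 = 3.527e+04.
Re > 4000 → turbulent. ε/D = 0.0026/0.4281 = 0.00607; Haaland: 1/√f = -1.8 log₁₀[0.000811 + 0.000196] = 5.395, so f = 0.03436.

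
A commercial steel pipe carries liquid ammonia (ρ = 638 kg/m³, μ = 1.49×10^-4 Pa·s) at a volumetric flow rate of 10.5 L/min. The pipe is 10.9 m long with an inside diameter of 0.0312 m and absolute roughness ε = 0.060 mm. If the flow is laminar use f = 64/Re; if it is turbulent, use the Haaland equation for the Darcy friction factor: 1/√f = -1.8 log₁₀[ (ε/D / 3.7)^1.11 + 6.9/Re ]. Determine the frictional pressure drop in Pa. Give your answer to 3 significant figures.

ΔP ≈ 161 Pa

Q = 10.5 L/min = 10.5/60000 = 0.000175 m³/s.
Cross-sectional area A = πD²/4 = π(0.0312)²/4 = 0.0007645 m²; mean velocity V = Q/A = 0.000175/0.0007645 = 0.2289 m/s.
Reynolds number Re = ρVD/μ = 638 · 0.2289 · 0.0312 / 0.000149 = 3.058e+04.
Re > 4000 → turbulent. Relative roughness ε/D = 6e-05/0.0312 = 0.00192. Haaland: 1/√f = -1.8 log₁₀[(0.00192/3.7)^1.11 + 6.9/3.058e+04] = -1.8 log₁₀[0.000226 + 0.000226] = 6.021, so f = 0.02758.
Darcy-Weisbach: ΔP = f(L/D)(ρV²/2) = 0.02758·(10.9/0.0312)·(638·0.2289²/2) = 0.02758·349.4·16.71 = 161.1 Pa.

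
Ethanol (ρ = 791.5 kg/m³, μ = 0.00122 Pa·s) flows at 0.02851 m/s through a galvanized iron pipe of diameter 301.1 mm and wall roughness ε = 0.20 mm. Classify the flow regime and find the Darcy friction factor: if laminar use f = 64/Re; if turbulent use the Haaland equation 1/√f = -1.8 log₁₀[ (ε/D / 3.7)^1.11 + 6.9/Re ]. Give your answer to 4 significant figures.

Re = ρVD/μ = 791.5·0.02851·0.3011/0.00122 = 5569.
Re > 4000 → turbulent. ε/D = 0.0002/0.3011 = 0.000664; Haaland: 1/√f = -1.8 log₁₀[6.95e-05 + 0.00124] = 5.19, so f = 0.03713.

f ≈ 0.03713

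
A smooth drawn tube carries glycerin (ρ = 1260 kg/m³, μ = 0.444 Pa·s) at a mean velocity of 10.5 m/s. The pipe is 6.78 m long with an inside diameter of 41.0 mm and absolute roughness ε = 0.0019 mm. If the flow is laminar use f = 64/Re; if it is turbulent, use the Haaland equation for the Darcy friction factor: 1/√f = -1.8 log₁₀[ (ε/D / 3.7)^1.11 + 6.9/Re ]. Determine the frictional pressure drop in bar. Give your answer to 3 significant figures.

Reynolds number Re = ρVD/μ = 1260 · 10.5 · 0.041 / 0.444 = 1222.
Re < 2300 → laminar flow, so f = 64/Re = 64/1222 = 0.05239 (the turbulent correlation is not needed).
Darcy-Weisbach: ΔP = f(L/D)(ρV²/2) = 0.05239·(6.78/0.041)·(1260·10.5²/2) = 0.05239·165.4·6.946e+04 = 6.017e+05 Pa.
ΔP = 6.017e+05 Pa = 6.02 bar.

ΔP ≈ 6.02 bar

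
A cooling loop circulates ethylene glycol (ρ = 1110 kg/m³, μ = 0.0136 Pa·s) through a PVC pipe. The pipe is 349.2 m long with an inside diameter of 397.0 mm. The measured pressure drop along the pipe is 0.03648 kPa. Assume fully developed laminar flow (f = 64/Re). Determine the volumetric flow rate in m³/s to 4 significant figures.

Q ≈ 0.004683 m³/s

For laminar flow, f = 64/Re with Re = ρVD/μ, so Darcy-Weisbach reduces to ΔP = 32μLV/D². Solving for V: V = ΔP·D²/(32μL) = 36.48·(0.397)²/(32·0.0136·349.2) = 0.03783 m/s.
Check: Re = ρVD/μ = 1110·0.03783·0.397/0.0136 = 1226 < 2300, so the laminar assumption holds.
Q = V·A = 0.03783·(π/4·0.397²) = 0.004683 m³/s = 0.004683 m³/s.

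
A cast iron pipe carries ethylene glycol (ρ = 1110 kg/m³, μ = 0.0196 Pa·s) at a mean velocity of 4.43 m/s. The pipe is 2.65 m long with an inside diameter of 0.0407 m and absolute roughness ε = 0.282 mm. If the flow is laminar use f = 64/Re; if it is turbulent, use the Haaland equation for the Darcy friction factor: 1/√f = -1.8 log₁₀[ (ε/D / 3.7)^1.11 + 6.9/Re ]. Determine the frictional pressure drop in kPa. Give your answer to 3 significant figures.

Reynolds number Re = ρVD/μ = 1110 · 4.43 · 0.0407 / 0.0196 = 1.021e+04.
Re > 4000 → turbulent. Relative roughness ε/D = 0.000282/0.0407 = 0.00693. Haaland: 1/√f = -1.8 log₁₀[(0.00693/3.7)^1.11 + 6.9/1.021e+04] = -1.8 log₁₀[0.000938 + 0.000676] = 5.026, so f = 0.03959.
Darcy-Weisbach: ΔP = f(L/D)(ρV²/2) = 0.03959·(2.65/0.0407)·(1110·4.43²/2) = 0.03959·65.11·1.089e+04 = 2.808e+04 Pa.
ΔP = 2.808e+04 Pa = 28.1 kPa.

ΔP ≈ 28.1 kPa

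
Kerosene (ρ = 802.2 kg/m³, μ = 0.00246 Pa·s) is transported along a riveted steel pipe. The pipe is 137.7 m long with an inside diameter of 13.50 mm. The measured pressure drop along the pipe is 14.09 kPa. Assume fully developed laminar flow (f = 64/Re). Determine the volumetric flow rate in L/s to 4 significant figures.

For laminar flow, f = 64/Re with Re = ρVD/μ, so Darcy-Weisbach reduces to ΔP = 32μLV/D². Solving for V: V = ΔP·D²/(32μL) = 1.409e+04·(0.0135)²/(32·0.00246·137.7) = 0.2369 m/s.
Check: Re = ρVD/μ = 802.2·0.2369·0.0135/0.00246 = 1043 < 2300, so the laminar assumption holds.
Q = V·A = 0.2369·(π/4·0.0135²) = 3.391e-05 m³/s = 0.03391 L/s.

Q ≈ 0.03391 L/s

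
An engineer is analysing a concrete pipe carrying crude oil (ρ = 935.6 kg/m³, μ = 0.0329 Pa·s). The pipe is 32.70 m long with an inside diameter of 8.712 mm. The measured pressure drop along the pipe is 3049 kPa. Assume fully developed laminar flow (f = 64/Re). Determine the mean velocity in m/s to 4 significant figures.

For laminar flow, f = 64/Re with Re = ρVD/μ, so Darcy-Weisbach reduces to ΔP = 32μLV/D². Solving for V: V = ΔP·D²/(32μL) = 3.049e+06·(0.008712)²/(32·0.0329·32.7) = 6.722 m/s.
Check: Re = ρVD/μ = 935.6·6.722·0.008712/0.0329 = 1665 < 2300, so the laminar assumption holds.

V ≈ 6.722 m/s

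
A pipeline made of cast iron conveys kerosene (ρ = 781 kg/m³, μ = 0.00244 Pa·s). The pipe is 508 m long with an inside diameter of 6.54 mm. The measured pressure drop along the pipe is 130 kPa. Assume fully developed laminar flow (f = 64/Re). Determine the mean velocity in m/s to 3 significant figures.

V ≈ 0.140 m/s

For laminar flow, f = 64/Re with Re = ρVD/μ, so Darcy-Weisbach reduces to ΔP = 32μLV/D². Solving for V: V = ΔP·D²/(32μL) = 1.3e+05·(0.00654)²/(32·0.00244·508) = 0.1402 m/s.
Check: Re = ρVD/μ = 781·0.1402·0.00654/0.00244 = 293.5 < 2300, so the laminar assumption holds.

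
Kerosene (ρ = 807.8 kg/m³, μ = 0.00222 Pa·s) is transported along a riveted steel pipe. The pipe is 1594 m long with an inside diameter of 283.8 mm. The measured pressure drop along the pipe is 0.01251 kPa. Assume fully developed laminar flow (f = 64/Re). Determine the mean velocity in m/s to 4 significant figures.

V ≈ 0.008898 m/s

For laminar flow, f = 64/Re with Re = ρVD/μ, so Darcy-Weisbach reduces to ΔP = 32μLV/D². Solving for V: V = ΔP·D²/(32μL) = 12.51·(0.2838)²/(32·0.00222·1594) = 0.008898 m/s.
Check: Re = ρVD/μ = 807.8·0.008898·0.2838/0.00222 = 918.9 < 2300, so the laminar assumption holds.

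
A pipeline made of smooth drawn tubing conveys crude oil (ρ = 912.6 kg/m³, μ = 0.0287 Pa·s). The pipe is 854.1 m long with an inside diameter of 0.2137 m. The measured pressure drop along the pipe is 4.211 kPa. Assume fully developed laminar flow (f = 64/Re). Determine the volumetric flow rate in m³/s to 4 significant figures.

For laminar flow, f = 64/Re with Re = ρVD/μ, so Darcy-Weisbach reduces to ΔP = 32μLV/D². Solving for V: V = ΔP·D²/(32μL) = 4211·(0.2137)²/(32·0.0287·854.1) = 0.2452 m/s.
Check: Re = ρVD/μ = 912.6·0.2452·0.2137/0.0287 = 1666 < 2300, so the laminar assumption holds.
Q = V·A = 0.2452·(π/4·0.2137²) = 0.008793 m³/s = 0.008793 m³/s.

Q ≈ 0.008793 m³/s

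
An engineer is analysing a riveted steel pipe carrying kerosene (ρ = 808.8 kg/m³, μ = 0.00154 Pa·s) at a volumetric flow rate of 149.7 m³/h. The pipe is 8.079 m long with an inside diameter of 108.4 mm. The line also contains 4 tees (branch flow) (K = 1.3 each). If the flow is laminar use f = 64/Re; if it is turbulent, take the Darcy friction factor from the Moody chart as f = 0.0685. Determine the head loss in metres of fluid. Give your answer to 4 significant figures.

Q = 149.7 m³/h = 149.7/3600 = 0.04158 m³/s.
Cross-sectional area A = πD²/4 = π(0.1084)²/4 = 0.009229 m²; mean velocity V = Q/A = 0.04158/0.009229 = 4.506 m/s.
Reynolds number Re = ρVD/μ = 808.8 · 4.506 · 0.1084 / 0.00154 = 2.565e+05.
Re > 4000 → turbulent; use the Moody-chart value f = 0.0685.
Total minor-loss coefficient ΣK = 4·1.3 = 5.2.
ΔP = [f·L/D + ΣK]·(ρV²/2) = [0.0685·8.079/0.1084 + 5.2]·(808.8·4.506²/2) = [5.105 + 5.2]·8210 = 8.461e+04 Pa.
Head loss h_f = ΔP/(ρg) = 8.461e+04/(808.8·9.81) = 10.66 m.

h_f ≈ 10.66 m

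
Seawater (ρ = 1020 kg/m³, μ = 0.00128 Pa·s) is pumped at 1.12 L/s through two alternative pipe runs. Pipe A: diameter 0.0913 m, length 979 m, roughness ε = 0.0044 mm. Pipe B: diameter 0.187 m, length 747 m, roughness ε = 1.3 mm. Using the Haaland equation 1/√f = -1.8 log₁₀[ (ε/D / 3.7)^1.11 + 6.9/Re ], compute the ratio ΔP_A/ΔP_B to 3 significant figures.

ΔP_A/ΔP_B ≈ 32.1

Pipe A: V = Q/A = 0.00112/0.006547 = 0.1711 m/s; Re = 1.245e+04; ε/D = 4.82e-05; Haaland → f = 0.02916; ΔP_A = f(L/D)(ρV²/2) = 4667 Pa.
Pipe B: V = Q/A = 0.00112/0.02746 = 0.04078 m/s; Re = 6077; ε/D = 0.00695; Haaland → f = 0.04289; ΔP_B = f(L/D)(ρV²/2) = 145.3 Pa.
ΔP_A/ΔP_B = 4667/145.3 = 32.1.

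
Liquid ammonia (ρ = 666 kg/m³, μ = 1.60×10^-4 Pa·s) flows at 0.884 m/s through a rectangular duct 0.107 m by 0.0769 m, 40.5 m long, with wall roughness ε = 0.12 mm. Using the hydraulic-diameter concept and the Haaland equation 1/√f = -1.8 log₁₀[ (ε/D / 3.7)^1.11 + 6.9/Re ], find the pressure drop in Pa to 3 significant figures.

ΔP ≈ 2570 Pa

Hydraulic diameter D_h = 4A/P = 4·(0.107·0.0769)/(2·(0.107+0.0769)) = 0.03291/0.3678 = 0.08949 m.
Re = ρVD_h/μ = 666·0.884·0.08949/0.00016 = 3.293e+05.
ε/D_h = 0.00012/0.08949 = 0.00134; Haaland gives 1/√f = -1.8 log₁₀[0.000152+2.1e-05] = 6.773, so f = 0.0218.
ΔP = f(L/D_h)(ρV²/2) = 0.0218·40.5/0.08949·260.2 = 2567 Pa.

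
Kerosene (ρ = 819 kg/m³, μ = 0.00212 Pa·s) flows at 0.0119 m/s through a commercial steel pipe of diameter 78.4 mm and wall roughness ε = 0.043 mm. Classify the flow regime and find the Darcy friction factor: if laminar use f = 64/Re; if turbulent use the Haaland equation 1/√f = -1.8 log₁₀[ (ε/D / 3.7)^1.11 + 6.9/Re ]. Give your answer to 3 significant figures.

f ≈ 0.178

Re = ρVD/μ = 819·0.0119·0.0784/0.00212 = 360.4.
Re < 2300 → laminar, so f = 64/Re = 0.1776 (roughness is irrelevant in laminar flow).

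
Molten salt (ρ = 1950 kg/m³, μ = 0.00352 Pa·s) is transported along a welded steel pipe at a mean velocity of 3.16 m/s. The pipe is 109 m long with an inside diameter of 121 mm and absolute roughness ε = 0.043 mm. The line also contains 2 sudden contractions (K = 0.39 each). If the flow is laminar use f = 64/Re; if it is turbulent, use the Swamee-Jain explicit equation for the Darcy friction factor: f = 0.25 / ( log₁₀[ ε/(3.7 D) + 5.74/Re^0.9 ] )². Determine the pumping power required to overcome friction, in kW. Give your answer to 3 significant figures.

Reynolds number Re = ρVD/μ = 1950 · 3.16 · 0.121 / 0.00352 = 2.118e+05.
Re > 4000 → turbulent. Relative roughness ε/D = 4.3e-05/0.121 = 0.000355. Swamee-Jain: f = 0.25/(log₁₀[0.000355/3.7 + 5.74/2.118e+05^0.9])² = 0.25/(log₁₀[9.6e-05 + 9.24e-05])² = 0.25/(-3.725)² = 0.01802.
Total minor-loss coefficient ΣK = 2·0.39 = 0.78.
ΔP = [f·L/D + ΣK]·(ρV²/2) = [0.01802·109/0.121 + 0.78]·(1950·3.16²/2) = [16.23 + 0.78]·9736 = 1.656e+05 Pa.
Q = V·A = 3.16·0.0115 = 0.03634 m³/s.
Pumping power P = QΔP = 0.03634·1.656e+05 = 6018 W = 6.02 kW.

P ≈ 6.02 kW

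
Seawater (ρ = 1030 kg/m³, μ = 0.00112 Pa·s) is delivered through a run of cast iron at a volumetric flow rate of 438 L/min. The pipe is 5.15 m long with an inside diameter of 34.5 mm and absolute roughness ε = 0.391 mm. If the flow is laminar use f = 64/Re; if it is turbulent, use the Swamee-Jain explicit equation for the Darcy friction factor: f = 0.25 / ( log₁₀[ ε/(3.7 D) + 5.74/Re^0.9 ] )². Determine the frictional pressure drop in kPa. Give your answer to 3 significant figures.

Q = 438 L/min = 438/60000 = 0.0073 m³/s.
Cross-sectional area A = πD²/4 = π(0.0345)²/4 = 0.0009348 m²; mean velocity V = Q/A = 0.0073/0.0009348 = 7.809 m/s.
Reynolds number Re = ρVD/μ = 1030 · 7.809 · 0.0345 / 0.00112 = 2.478e+05.
Re > 4000 → turbulent. Relative roughness ε/D = 0.000391/0.0345 = 0.0113. Swamee-Jain: f = 0.25/(log₁₀[0.0113/3.7 + 5.74/2.478e+05^0.9])² = 0.25/(log₁₀[0.00306 + 8.02e-05])² = 0.25/(-2.503)² = 0.03992.
Darcy-Weisbach: ΔP = f(L/D)(ρV²/2) = 0.03992·(5.15/0.0345)·(1030·7.809²/2) = 0.03992·149.3·3.14e+04 = 1.871e+05 Pa.
ΔP = 1.871e+05 Pa = 187 kPa.

ΔP ≈ 187 kPa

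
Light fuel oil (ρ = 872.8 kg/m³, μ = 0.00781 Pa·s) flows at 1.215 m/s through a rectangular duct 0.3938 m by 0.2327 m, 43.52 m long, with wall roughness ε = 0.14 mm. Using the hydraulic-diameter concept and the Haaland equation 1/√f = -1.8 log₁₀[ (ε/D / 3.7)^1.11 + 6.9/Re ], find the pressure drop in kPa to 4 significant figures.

Hydraulic diameter D_h = 4A/P = 4·(0.3938·0.2327)/(2·(0.3938+0.2327)) = 0.3665/1.253 = 0.2925 m.
Re = ρVD_h/μ = 872.8·1.215·0.2925/0.00781 = 3.972e+04.
ε/D_h = 0.00014/0.2925 = 0.000479; Haaland gives 1/√f = -1.8 log₁₀[4.83e-05+0.000174] = 6.576, so f = 0.02312.
ΔP = f(L/D_h)(ρV²/2) = 0.02312·43.52/0.2925·644.2 = 2216 Pa.
ΔP = 2.216 kPa.

ΔP ≈ 2.216 kPa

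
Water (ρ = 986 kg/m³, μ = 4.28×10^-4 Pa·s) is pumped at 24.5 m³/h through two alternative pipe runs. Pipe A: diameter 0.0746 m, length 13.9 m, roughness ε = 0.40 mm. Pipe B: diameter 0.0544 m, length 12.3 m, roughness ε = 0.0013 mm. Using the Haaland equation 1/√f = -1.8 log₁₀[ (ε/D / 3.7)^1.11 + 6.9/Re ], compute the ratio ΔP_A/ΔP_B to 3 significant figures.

ΔP_A/ΔP_B ≈ 0.521

Pipe A: V = Q/A = 0.006806/0.004371 = 1.557 m/s; Re = 2.676e+05; ε/D = 0.00536; Haaland → f = 0.03139; ΔP_A = f(L/D)(ρV²/2) = 6991 Pa.
Pipe B: V = Q/A = 0.006806/0.002324 = 2.928 m/s; Re = 3.67e+05; ε/D = 2.39e-05; Haaland → f = 0.01405; ΔP_B = f(L/D)(ρV²/2) = 1.342e+04 Pa.
ΔP_A/ΔP_B = 6991/1.342e+04 = 0.521.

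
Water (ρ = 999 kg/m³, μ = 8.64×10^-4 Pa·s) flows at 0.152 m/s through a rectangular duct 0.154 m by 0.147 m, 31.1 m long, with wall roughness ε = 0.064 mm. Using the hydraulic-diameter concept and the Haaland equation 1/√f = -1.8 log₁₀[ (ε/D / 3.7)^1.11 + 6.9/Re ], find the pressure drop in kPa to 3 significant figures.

Hydraulic diameter D_h = 4A/P = 4·(0.154·0.147)/(2·(0.154+0.147)) = 0.09055/0.602 = 0.1504 m.
Re = ρVD_h/μ = 999·0.152·0.1504/0.000864 = 2.644e+04.
ε/D_h = 6.4e-05/0.1504 = 0.000425; Haaland gives 1/√f = -1.8 log₁₀[4.24e-05+0.000261] = 6.332, so f = 0.02494.
ΔP = f(L/D_h)(ρV²/2) = 0.02494·31.1/0.1504·11.54 = 59.5 Pa.
ΔP = 0.0595 kPa.

ΔP ≈ 0.0595 kPa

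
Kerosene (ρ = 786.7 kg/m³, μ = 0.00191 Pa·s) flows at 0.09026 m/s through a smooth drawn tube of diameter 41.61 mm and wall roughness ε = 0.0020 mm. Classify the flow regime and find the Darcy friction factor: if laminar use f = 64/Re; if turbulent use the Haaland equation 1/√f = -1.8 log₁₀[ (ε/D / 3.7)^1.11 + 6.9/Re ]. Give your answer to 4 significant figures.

f ≈ 0.04137

Re = ρVD/μ = 786.7·0.09026·0.04161/0.00191 = 1547.
Re < 2300 → laminar, so f = 64/Re = 0.04137 (roughness is irrelevant in laminar flow).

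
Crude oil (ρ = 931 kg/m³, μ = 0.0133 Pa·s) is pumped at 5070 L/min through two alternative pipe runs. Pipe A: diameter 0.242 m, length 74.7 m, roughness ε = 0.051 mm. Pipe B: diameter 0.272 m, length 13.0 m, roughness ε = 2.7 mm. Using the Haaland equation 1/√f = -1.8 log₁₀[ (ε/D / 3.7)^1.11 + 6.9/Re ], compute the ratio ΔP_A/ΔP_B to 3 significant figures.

ΔP_A/ΔP_B ≈ 6.10

Pipe A: V = Q/A = 0.0845/0.046 = 1.837 m/s; Re = 3.112e+04; ε/D = 0.000211; Haaland → f = 0.02358; ΔP_A = f(L/D)(ρV²/2) = 1.144e+04 Pa.
Pipe B: V = Q/A = 0.0845/0.05811 = 1.454 m/s; Re = 2.769e+04; ε/D = 0.00993; Haaland → f = 0.03985; ΔP_B = f(L/D)(ρV²/2) = 1875 Pa.
ΔP_A/ΔP_B = 1.144e+04/1875 = 6.10.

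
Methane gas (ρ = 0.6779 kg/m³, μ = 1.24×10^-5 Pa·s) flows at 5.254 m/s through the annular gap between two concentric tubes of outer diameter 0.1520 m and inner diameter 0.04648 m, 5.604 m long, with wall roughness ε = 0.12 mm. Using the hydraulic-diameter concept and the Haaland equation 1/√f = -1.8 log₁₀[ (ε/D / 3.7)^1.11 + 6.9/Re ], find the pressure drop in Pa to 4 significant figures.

ΔP ≈ 12.88 Pa

Hydraulic diameter D_h = 4A/P = D_o - D_i = 0.152 - 0.04648 = 0.1055 m.
Re = ρVD_h/μ = 0.6779·5.254·0.1055/1.24e-05 = 3.031e+04.
ε/D_h = 0.00012/0.1055 = 0.00114; Haaland gives 1/√f = -1.8 log₁₀[0.000126+0.000228] = 6.212, so f = 0.02591.
ΔP = f(L/D_h)(ρV²/2) = 0.02591·5.604/0.1055·9.357 = 12.88 Pa.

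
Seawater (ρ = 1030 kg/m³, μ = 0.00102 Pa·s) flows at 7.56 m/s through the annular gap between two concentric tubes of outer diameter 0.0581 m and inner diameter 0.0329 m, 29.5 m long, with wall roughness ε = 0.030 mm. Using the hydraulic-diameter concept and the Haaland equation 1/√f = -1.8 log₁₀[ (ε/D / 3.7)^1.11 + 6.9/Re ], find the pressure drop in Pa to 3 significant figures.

ΔP ≈ 747000 Pa

Hydraulic diameter D_h = 4A/P = D_o - D_i = 0.0581 - 0.0329 = 0.0252 m.
Re = ρVD_h/μ = 1030·7.56·0.0252/0.00102 = 1.924e+05.
ε/D_h = 3e-05/0.0252 = 0.00119; Haaland gives 1/√f = -1.8 log₁₀[0.000133+3.59e-05] = 6.791, so f = 0.02168.
ΔP = f(L/D_h)(ρV²/2) = 0.02168·29.5/0.0252·2.943e+04 = 7.471e+05 Pa.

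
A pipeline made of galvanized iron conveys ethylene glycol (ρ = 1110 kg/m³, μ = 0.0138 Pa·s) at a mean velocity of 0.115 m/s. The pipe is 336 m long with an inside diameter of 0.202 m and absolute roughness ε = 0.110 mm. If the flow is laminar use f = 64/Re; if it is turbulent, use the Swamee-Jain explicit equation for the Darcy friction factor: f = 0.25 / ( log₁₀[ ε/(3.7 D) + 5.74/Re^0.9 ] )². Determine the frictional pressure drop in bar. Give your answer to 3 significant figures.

ΔP ≈ 0.00418 bar

Reynolds number Re = ρVD/μ = 1110 · 0.115 · 0.202 / 0.0138 = 1869.
Re < 2300 → laminar flow, so f = 64/Re = 64/1869 = 0.03425 (the turbulent correlation is not needed).
Darcy-Weisbach: ΔP = f(L/D)(ρV²/2) = 0.03425·(336/0.202)·(1110·0.115²/2) = 0.03425·1663·7.34 = 418.2 Pa.
ΔP = 418.2 Pa = 0.00418 bar.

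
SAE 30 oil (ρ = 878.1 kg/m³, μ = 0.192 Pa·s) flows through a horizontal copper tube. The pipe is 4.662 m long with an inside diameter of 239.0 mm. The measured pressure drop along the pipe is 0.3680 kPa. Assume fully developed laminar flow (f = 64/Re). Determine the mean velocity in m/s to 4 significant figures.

For laminar flow, f = 64/Re with Re = ρVD/μ, so Darcy-Weisbach reduces to ΔP = 32μLV/D². Solving for V: V = ΔP·D²/(32μL) = 368·(0.239)²/(32·0.192·4.662) = 0.7339 m/s.
Check: Re = ρVD/μ = 878.1·0.7339·0.239/0.192 = 802.2 < 2300, so the laminar assumption holds.

V ≈ 0.7339 m/s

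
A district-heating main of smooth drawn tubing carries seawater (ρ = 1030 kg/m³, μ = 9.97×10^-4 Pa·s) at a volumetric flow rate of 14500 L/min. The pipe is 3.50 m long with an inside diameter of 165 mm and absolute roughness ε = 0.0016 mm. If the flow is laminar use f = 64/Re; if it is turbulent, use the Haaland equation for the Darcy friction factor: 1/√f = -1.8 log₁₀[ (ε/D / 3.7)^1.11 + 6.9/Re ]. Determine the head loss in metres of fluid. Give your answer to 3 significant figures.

h_f ≈ 1.48 m

Q = 14500 L/min = 14500/60000 = 0.2417 m³/s.
Cross-sectional area A = πD²/4 = π(0.165)²/4 = 0.02138 m²; mean velocity V = Q/A = 0.2417/0.02138 = 11.3 m/s.
Reynolds number Re = ρVD/μ = 1030 · 11.3 · 0.165 / 0.000997 = 1.927e+06.
Re > 4000 → turbulent. Relative roughness ε/D = 1.6e-06/0.165 = 9.7e-06. Haaland: 1/√f = -1.8 log₁₀[(9.7e-06/3.7)^1.11 + 6.9/1.927e+06] = -1.8 log₁₀[6.37e-07 + 3.58e-06] = 9.675, so f = 0.01068.
Darcy-Weisbach: ΔP = f(L/D)(ρV²/2) = 0.01068·(3.5/0.165)·(1030·11.3²/2) = 0.01068·21.21·6.578e+04 = 1.491e+04 Pa.
Head loss h_f = ΔP/(ρg) = 1.491e+04/(1030·9.81) = 1.48 m.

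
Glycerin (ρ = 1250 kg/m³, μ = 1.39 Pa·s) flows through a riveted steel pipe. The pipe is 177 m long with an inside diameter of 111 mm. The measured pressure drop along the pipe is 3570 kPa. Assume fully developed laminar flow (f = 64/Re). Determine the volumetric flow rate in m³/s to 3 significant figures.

For laminar flow, f = 64/Re with Re = ρVD/μ, so Darcy-Weisbach reduces to ΔP = 32μLV/D². Solving for V: V = ΔP·D²/(32μL) = 3.57e+06·(0.111)²/(32·1.39·177) = 5.587 m/s.
Check: Re = ρVD/μ = 1250·5.587·0.111/1.39 = 557.7 < 2300, so the laminar assumption holds.
Q = V·A = 5.587·(π/4·0.111²) = 0.05406 m³/s = 0.0541 m³/s.

Q ≈ 0.0541 m³/s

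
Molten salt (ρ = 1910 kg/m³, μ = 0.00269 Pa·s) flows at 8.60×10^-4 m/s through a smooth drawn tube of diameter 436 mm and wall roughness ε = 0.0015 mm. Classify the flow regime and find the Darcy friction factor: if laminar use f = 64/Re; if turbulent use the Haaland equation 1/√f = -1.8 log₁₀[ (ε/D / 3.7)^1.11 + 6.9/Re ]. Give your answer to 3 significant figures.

Re = ρVD/μ = 1910·0.00086·0.436/0.00269 = 266.2.
Re < 2300 → laminar, so f = 64/Re = 0.2404 (roughness is irrelevant in laminar flow).

f ≈ 0.240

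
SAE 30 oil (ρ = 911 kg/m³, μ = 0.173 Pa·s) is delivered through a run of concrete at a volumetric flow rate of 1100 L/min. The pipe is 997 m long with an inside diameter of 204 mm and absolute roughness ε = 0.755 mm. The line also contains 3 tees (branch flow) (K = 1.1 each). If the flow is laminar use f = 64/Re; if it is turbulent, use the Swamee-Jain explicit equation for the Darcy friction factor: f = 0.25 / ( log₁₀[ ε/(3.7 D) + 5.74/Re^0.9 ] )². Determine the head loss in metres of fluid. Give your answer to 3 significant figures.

Q = 1100 L/min = 1100/60000 = 0.01833 m³/s.
Cross-sectional area A = πD²/4 = π(0.204)²/4 = 0.03269 m²; mean velocity V = Q/A = 0.01833/0.03269 = 0.5609 m/s.
Reynolds number Re = ρVD/μ = 911 · 0.5609 · 0.204 / 0.173 = 602.6.
Re < 2300 → laminar flow, so f = 64/Re = 64/602.6 = 0.1062 (the turbulent correlation is not needed).
Total minor-loss coefficient ΣK = 3·1.1 = 3.3.
ΔP = [f·L/D + ΣK]·(ρV²/2) = [0.1062·997/0.204 + 3.3]·(911·0.5609²/2) = [519.1 + 3.3]·143.3 = 7.486e+04 Pa.
Head loss h_f = ΔP/(ρg) = 7.486e+04/(911·9.81) = 8.38 m.

h_f ≈ 8.38 m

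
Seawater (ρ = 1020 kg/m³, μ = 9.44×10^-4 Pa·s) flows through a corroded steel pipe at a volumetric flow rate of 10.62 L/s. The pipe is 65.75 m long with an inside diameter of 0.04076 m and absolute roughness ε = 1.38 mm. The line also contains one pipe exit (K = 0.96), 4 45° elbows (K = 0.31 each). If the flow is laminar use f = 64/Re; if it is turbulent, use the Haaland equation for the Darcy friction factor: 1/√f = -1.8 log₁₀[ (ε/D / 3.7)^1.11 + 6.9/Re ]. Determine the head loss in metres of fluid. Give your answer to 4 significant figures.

Q = 10.62 L/s = 10.62/1000 = 0.01062 m³/s.
Cross-sectional area A = πD²/4 = π(0.04076)²/4 = 0.001305 m²; mean velocity V = Q/A = 0.01062/0.001305 = 8.139 m/s.
Reynolds number Re = ρVD/μ = 1020 · 8.139 · 0.04076 / 0.000944 = 3.585e+05.
Re > 4000 → turbulent. Relative roughness ε/D = 0.00138/0.04076 = 0.0339. Haaland: 1/√f = -1.8 log₁₀[(0.0339/3.7)^1.11 + 6.9/3.585e+05] = -1.8 log₁₀[0.00546 + 1.92e-05] = 4.07, so f = 0.06036.
Total minor-loss coefficient ΣK = 1·0.96 + 4·0.31 = 2.2.
ΔP = [f·L/D + ΣK]·(ρV²/2) = [0.06036·65.75/0.04076 + 2.2]·(1020·8.139²/2) = [97.37 + 2.2]·3.378e+04 = 3.364e+06 Pa.
Head loss h_f = ΔP/(ρg) = 3.364e+06/(1020·9.81) = 336.2 m.

h_f ≈ 336.2 m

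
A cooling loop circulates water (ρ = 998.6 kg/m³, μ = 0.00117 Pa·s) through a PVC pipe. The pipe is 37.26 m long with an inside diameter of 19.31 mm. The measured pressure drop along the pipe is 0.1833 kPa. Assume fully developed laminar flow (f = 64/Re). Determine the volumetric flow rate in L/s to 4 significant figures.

Q ≈ 0.01435 L/s

For laminar flow, f = 64/Re with Re = ρVD/μ, so Darcy-Weisbach reduces to ΔP = 32μLV/D². Solving for V: V = ΔP·D²/(32μL) = 183.3·(0.01931)²/(32·0.00117·37.26) = 0.04899 m/s.
Check: Re = ρVD/μ = 998.6·0.04899·0.01931/0.00117 = 807.5 < 2300, so the laminar assumption holds.
Q = V·A = 0.04899·(π/4·0.01931²) = 1.435e-05 m³/s = 0.01435 L/s.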